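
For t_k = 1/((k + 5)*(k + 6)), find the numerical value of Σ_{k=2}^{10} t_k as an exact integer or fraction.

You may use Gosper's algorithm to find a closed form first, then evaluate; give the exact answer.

r(k) = (k + 5)/(k + 7) after simplifying.
Factor: A=k + 5; B=k + 7; C=1.
Set up (k + 5)·f(k+1) − (k + 6)·f(k) − (1) = 0.
Bound: deg f ≤ 1.
Solve for f: f(k) = k/5 (degree 1 ≤ 1).
Then R = B(k−1)f/C = k*(k + 6)/5, so s_k = R(k)·t_k = k/(5*(k + 5)).
Check: Δs_k = 1/(k**2 + 11*k + 30). ✓
Telescoping: Σ = s_(11) − s_(2) = 11/80 − (2/35) = 9/112.

Σ = 9/112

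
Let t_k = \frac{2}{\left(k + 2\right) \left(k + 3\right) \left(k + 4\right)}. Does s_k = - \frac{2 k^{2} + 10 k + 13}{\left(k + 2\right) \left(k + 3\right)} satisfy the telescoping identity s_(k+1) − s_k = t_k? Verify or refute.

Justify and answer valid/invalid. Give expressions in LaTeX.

s_(k+1) = (-10*k - 2*(k + 1)**2 - 23)/((k + 3)*(k + 4))
s_(k+1) − s_k = 2/(k**3 + 9*k**2 + 26*k + 24)
(s_(k+1) − s_k) − t_k = 0

valid (s_(k+1) − s_k reduces to t_k)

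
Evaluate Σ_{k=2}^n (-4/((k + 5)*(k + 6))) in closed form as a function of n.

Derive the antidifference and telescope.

r(k) = (k + 5)/(k + 7) after simplifying.
Gosper form: A/B · C(k+1)/C(k) with A=k + 5, B=k + 7, C=1.
Solve (k + 5)·f(k+1) − (k + 6)·f(k) = 1.
Degrees (1,1,0) ⇒ d ≤ 1.
Solving with deg f ≤ 1: f(k) = k/5.
Then R = B(k−1)f/C = k*(k + 6)/5, so s_k = R(k)·t_k = -4*k/(5*k + 25).
s_(k+1) − s_k = -4/(k**2 + 11*k + 30) = t_k.
Evaluate: s_(n+1) = 4*(-n - 1)/(5*(n + 6)); subtract s_(2) = -8/35 ⇒ S(n) = 4*(1 - n)/(7*(n + 6)).

S(n) = 4*(1 - n)/(7*(n + 6))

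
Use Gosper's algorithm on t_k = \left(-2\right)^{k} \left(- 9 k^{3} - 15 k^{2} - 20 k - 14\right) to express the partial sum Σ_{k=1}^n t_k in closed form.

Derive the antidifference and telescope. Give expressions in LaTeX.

r(k) = 2*(-9*k**3 - 42*k**2 - 77*k - 58)/(9*k**3 + 15*k**2 + 20*k + 14) after simplifying.
Take A(k)=-2, B(k)=1, C(k)=k**3 + 5*k**2/3 + 20*k/9 + 14/9.
Set up (-2)·f(k+1) − (1)·f(k) − (k**3 + 5*k**2/3 + 20*k/9 + 14/9) = 0.
From deg A=0, deg B=0, deg C=3: d=3.
Solve for f: f(k) = -(3*k**3 - k**2 + 2*k + 2)/9 (degree 3 ≤ 3).
So s_k = (B(k−1)f/C)·t_k = (-(3*k**3 - k**2 + 2*k + 2)/((k + 1)*(9*k**2 + 6*k + 14)))·t_k = (-2)**k*(3*k**3 - k**2 + 2*k + 2).
Verify: (-2)**k*(-9*k**3 - 15*k**2 - 20*k - 14) matches t_k.
Evaluate: s_(n+1) = (-2)**(n + 1)*(3*n**3 + 8*n**2 + 9*n + 6); subtract s_(1) = -12 ⇒ S(n) = -6*(-2)**n*n**3 - 16*(-2)**n*n**2 - 18*(-2)**n*n - 12*(-2)**n + 12.

S(n) = - 6 \left(-2\right)^{n} n^{3} - 16 \left(-2\right)^{n} n^{2} - 18 \left(-2\right)^{n} n - 12 \left(-2\right)^{n} + 12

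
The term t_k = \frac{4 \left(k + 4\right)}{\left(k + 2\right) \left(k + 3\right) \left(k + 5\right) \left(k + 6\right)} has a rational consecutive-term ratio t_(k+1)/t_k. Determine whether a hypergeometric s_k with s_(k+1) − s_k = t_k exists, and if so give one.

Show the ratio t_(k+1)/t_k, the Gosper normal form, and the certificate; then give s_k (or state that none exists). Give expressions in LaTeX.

s_k = \frac{k \left(k + 7\right)}{5 \left(k^{2} + 7 k + 10\right)}

Ratio r(k) = (k + 2)*(k + 5)**2/((k + 4)**2*(k + 7)).
Gosper form: A/B · C(k+1)/C(k) with A=k + 2, B=k + 7, C=k**2 + 8*k + 16.
Need (k + 2)·f(k+1) − (k + 6)·f(k) = k**2 + 8*k + 16.
Bound: deg f ≤ 4.
A polynomial solution: f(k) = k*(k + 3)*(k + 4)*(k + 7)/20.
Get s_k = R·t_k = k*(k + 7)/(5*(k**2 + 7*k + 10)) with R(k) = B(k−1)f(k)/C(k) = k*(k + 3)*(k + 6)*(k + 7)/(20*(k + 4)).
Check: Δs_k = 4*(k + 4)/(k**4 + 16*k**3 + 91*k**2 + 216*k + 180). ✓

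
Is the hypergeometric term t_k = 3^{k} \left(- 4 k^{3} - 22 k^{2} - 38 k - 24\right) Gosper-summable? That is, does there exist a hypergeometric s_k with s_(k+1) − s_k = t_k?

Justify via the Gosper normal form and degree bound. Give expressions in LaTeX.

Yes. s_k = - 2 \cdot 3^{k} k \left(k^{2} + k + 2\right).

Step 1: r(k) = 3*(2*k**3 + 17*k**2 + 47*k + 44)/(2*k**3 + 11*k**2 + 19*k + 12).
Normal form (A,B,C) = (3, 1, k**3 + 11*k**2/2 + 19*k/2 + 6).
Key eq: (3)·f(k+1) = (1)·f(k) + (k**3 + 11*k**2/2 + 19*k/2 + 6).
Bound: deg f ≤ 3.
A polynomial solution: f(k) = k*(k**2 + k + 2)/2.
Then R = B(k−1)f/C = k*(k**2 + k + 2)/((k + 3)*(2*k**2 + 5*k + 4)), so s_k = R(k)·t_k = -2*3**k*k*(k**2 + k + 2).
Check: Δs_k = 3**k*(-4*k**3 - 22*k**2 - 38*k - 24). ✓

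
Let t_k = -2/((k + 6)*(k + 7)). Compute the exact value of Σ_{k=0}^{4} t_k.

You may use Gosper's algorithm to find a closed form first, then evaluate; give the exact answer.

Compute t_(k+1)/t_k: get (k + 6)/(k + 8).
So A=k + 6 and B=k + 8, with C=1.
f must satisfy (k + 6)·f(k+1) − (k + 7)·f(k) = 1.
Bound: deg f ≤ 1.
Solve for f: f(k) = k/6 (degree 1 ≤ 1).
Get s_k = R·t_k = -k/(3*k + 18) with R(k) = B(k−1)f(k)/C(k) = k*(k + 7)/6.
Δs = -2/(k**2 + 13*k + 42), as required.
Σ_(k=0)^(4) t_k = s_(5) − s_(0) = -5/33 − (0) = -5/33.

Σ = -5/33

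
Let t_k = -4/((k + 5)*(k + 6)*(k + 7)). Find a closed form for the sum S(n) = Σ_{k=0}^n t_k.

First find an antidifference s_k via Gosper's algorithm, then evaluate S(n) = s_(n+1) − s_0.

The ratio is (k + 5)/(k + 8).
Take A(k)=k + 5, B(k)=k + 8, C(k)=1.
Need (k + 5)·f(k+1) − (k + 7)·f(k) = 1.
deg f ≤ 2 (via 1,1,0).
Coefficient equations give f(k) = k*(k + 11)/60.
Get s_k = R·t_k = k*(-k - 11)/(15*(k + 5)*(k + 6)) with R(k) = B(k−1)f(k)/C(k) = k*(k + 7)*(k + 11)/60.
Verify: -4/(k**3 + 18*k**2 + 107*k + 210) matches t_k.
Σ_(k=0)^n t_k = s_(n+1) − s_(0) = ((-n**2 - 13*n - 12)/(15*(n**2 + 13*n + 42))) − (0), i.e. (-n**2 - 13*n - 12)/(15*(n**2 + 13*n + 42)).

S(n) = (-n**2 - 13*n - 12)/(15*(n**2 + 13*n + 42))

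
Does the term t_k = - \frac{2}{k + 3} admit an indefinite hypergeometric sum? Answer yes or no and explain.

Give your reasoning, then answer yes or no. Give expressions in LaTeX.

Step 1: r(k) = (k + 3)/(k + 4).
Factor: A=k + 3; B=k + 4; C=1.
Need (k + 3)·f(k+1) − (k + 3)·f(k) = 1.
deg f ≤ 0 (via 1,1,0).
Generic f = c0 gives residual -1; -1 = 0 cannot hold, so t_k is not Gosper-summable.

No — t_k has no hypergeometric antidifference.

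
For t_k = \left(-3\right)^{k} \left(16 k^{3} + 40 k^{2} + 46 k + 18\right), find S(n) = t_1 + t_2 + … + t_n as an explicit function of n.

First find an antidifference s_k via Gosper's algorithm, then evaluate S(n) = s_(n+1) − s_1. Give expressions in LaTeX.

S(n) = 12 \left(-3\right)^{n} n^{3} + 39 \left(-3\right)^{n} n^{2} + 45 \left(-3\right)^{n} n + 18 \left(-3\right)^{n} - 18

Step 1: r(k) = 3*(-8*k**3 - 44*k**2 - 87*k - 60)/(8*k**3 + 20*k**2 + 23*k + 9).
Factor: A=-3; B=1; C=k**3 + 5*k**2/2 + 23*k/8 + 9/8.
Need (-3)·f(k+1) − (1)·f(k) = k**3 + 5*k**2/2 + 23*k/8 + 9/8.
From deg A=0, deg B=0, deg C=3: d=3.
Match coefficients ⇒ f(k) = -k*(4*k**2 + k + 1)/16.
Then R = B(k−1)f/C = -k*(4*k**2 + k + 1)/(2*(8*k**3 + 20*k**2 + 23*k + 9)), so s_k = R(k)·t_k = (-3)**k*k*(-4*k**2 - k - 1).
Verify: (-3)**k*(16*k**3 + 40*k**2 + 46*k + 18) matches t_k.
Evaluate: s_(n+1) = 3*(-3)**n*(4*n**3 + 13*n**2 + 15*n + 6); subtract s_(1) = 18 ⇒ S(n) = 12*(-3)**n*n**3 + 39*(-3)**n*n**2 + 45*(-3)**n*n + 18*(-3)**n - 18.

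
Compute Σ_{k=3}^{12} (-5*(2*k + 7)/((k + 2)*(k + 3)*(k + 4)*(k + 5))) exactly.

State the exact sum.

Σ = -44/357

Step 1: r(k) = (k + 2)*(2*k + 9)/((k + 6)*(2*k + 7)).
Gosper form: A/B · C(k+1)/C(k) with A=k + 2, B=k + 6, C=k + 7/2.
Need (k + 2)·f(k+1) − (k + 5)·f(k) = k + 7/2.
Bound: deg f ≤ 3.
Solving with deg f ≤ 3: f(k) = k*(k + 3)*(k + 6)/16.
So s_k = (B(k−1)f/C)·t_k = (k*(k + 3)*(k + 5)*(k + 6)/(8*(2*k + 7)))·t_k = 5*k*(-k - 6)/(8*(k**2 + 6*k + 8)).
s_(k+1) − s_k = 5*(-2*k - 7)/(k**4 + 14*k**3 + 71*k**2 + 154*k + 120) = t_k.
Evaluate s at k=13 and k=3: -247/408 and -27/56; difference -44/357.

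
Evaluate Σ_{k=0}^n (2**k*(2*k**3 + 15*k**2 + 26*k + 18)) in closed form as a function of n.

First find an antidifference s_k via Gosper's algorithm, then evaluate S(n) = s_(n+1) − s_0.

t_(k+1)/t_k = 2*(2*k**3 + 21*k**2 + 62*k + 61)/(2*k**3 + 15*k**2 + 26*k + 18).
Gosper form: A/B · C(k+1)/C(k) with A=2, B=1, C=k**3 + 15*k**2/2 + 13*k + 9.
f must satisfy (2)·f(k+1) − (1)·f(k) = k**3 + 15*k**2/2 + 13*k + 9.
Bound: deg f ≤ 3.
A polynomial solution: f(k) = (2*k**3 + 3*k**2 + 2*k + 4)/2.
Get s_k = R·t_k = 2**k*(2*k**3 + 3*k**2 + 2*k + 4) with R(k) = B(k−1)f(k)/C(k) = (2*k**3 + 3*k**2 + 2*k + 4)/(2*k**3 + 15*k**2 + 26*k + 18).
Verify: 2**k*(2*k**3 + 15*k**2 + 26*k + 18) matches t_k.
Σ_(k=0)^n t_k = s_(n+1) − s_(0) = (2**(n + 1)*(2*n**3 + 9*n**2 + 14*n + 11)) − (4), i.e. 4*2**n*n**3 + 18*2**n*n**2 + 28*2**n*n + 22*2**n - 4.

S(n) = 4*2**n*n**3 + 18*2**n*n**2 + 28*2**n*n + 22*2**n - 4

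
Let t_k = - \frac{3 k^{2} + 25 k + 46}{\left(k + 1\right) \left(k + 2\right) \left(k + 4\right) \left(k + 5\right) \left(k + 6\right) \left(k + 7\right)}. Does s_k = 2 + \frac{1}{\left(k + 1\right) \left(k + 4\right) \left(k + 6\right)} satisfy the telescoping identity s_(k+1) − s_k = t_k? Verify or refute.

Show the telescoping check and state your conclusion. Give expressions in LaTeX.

valid; difference matches t_k

s_(k+1) = 2 + 1/((k + 2)*(k + 5)*(k + 7))
s_(k+1) − s_k = 1/((k + 2)*(k + 5)*(k + 7)) - 1/((k + 1)*(k + 4)*(k + 6))
(s_(k+1) − s_k) − t_k = 0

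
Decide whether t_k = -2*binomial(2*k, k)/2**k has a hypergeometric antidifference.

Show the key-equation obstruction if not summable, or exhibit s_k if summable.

t_(k+1)/t_k = (2*k + 1)/(k + 1).
Normal form (A,B,C) = (2*k + 1, k + 1, 1).
Set up (2*k + 1)·f(k+1) − (k)·f(k) − (1) = 0.
Degrees (1,1,0) ⇒ d ≤ -1.
deg f ≤ -1 is impossible — no certificate.

No — t_k has no hypergeometric antidifference.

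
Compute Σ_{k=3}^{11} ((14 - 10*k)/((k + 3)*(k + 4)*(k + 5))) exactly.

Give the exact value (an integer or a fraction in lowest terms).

Σ = -13/35

Ratio r(k) = (k + 3)*(5*k - 2)/((k + 6)*(5*k - 7)).
Gosper form: A/B · C(k+1)/C(k) with A=k + 3, B=k + 6, C=k - 7/5.
Set up (k + 3)·f(k+1) − (k + 5)·f(k) − (k - 7/5) = 0.
deg f ≤ 2 (via 1,1,1).
Solving with deg f ≤ 2: f(k) = k*(k - 8)/15.
Get s_k = R·t_k = -2*k*(k - 8)/(3*(k + 3)*(k + 4)) with R(k) = B(k−1)f(k)/C(k) = k*(k - 8)*(k + 5)/(3*(5*k - 7)).
s_(k+1) − s_k = 2*(7 - 5*k)/(k**3 + 12*k**2 + 47*k + 60) = t_k.
Telescoping: Σ = s_(12) − s_(3) = -2/15 − (5/21) = -13/35.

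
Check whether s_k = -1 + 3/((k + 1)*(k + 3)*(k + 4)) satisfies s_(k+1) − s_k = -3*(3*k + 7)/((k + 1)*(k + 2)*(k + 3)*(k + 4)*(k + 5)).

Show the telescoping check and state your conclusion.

valid (s_(k+1) − s_k reduces to t_k)

s_(k+1) = -1 + 3/((k + 2)*(k + 4)*(k + 5))
s_(k+1) − s_k = 3*(-3*k - 7)/(k**5 + 15*k**4 + 85*k**3 + 225*k**2 + 274*k + 120)
(s_(k+1) − s_k) − t_k = 0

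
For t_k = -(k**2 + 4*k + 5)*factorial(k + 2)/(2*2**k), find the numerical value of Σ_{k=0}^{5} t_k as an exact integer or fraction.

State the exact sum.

r(k) = (k + 3)*(4*k + (k + 1)**2 + 9)/(2*(k**2 + 4*k + 5)) after simplifying.
Factor: A=k/2 + 3/2; B=1; C=k**2 + 4*k + 5.
Solve (k/2 + 3/2)·f(k+1) − (1)·f(k) = k**2 + 4*k + 5.
d = 1 from the (1,0,2) case.
Coefficient equations give f(k) = 2*(k + 2).
R(k) = B(k−1)·f(k)/C(k) = 2*(k + 2)/(k**2 + 4*k + 5); s_k = R·t_k = -(k + 2)*factorial(k + 2)/2**k.
Verify: -(k**2 + 4*k + 5)*factorial(k + 2)/(2*2**k) matches t_k.
Telescoping: Σ = s_(6) − s_(0) = -5040 − (-4) = -5036.

Σ = -5036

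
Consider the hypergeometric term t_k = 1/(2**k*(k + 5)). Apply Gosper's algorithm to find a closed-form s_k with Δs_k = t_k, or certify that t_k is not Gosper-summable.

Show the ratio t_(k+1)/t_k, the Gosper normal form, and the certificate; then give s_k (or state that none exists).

no hypergeometric antidifference exists

r(k) = (k + 5)/(2*(k + 6)) after simplifying.
So A=k/2 + 5/2 and B=k + 6, with C=1.
f must satisfy (k/2 + 5/2)·f(k+1) − (k + 5)·f(k) = 1.
Degrees (1,1,0) ⇒ d ≤ -1.
deg f ≤ -1 is impossible — no certificate.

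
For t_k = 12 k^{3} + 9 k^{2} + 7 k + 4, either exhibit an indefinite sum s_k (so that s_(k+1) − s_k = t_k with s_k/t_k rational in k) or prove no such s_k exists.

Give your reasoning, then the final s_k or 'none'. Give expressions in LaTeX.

Compute t_(k+1)/t_k: get (12*k**3 + 45*k**2 + 61*k + 32)/(12*k**3 + 9*k**2 + 7*k + 4).
Factor: A=1; B=1; C=k**3 + 3*k**2/4 + 7*k/12 + 1/3.
Set up (1)·f(k+1) − (1)·f(k) − (k**3 + 3*k**2/4 + 7*k/12 + 1/3) = 0.
From deg A=0, deg B=0, deg C=3: d=4.
Solve for f: f(k) = k*(3*k**3 - 3*k**2 + 2*k + 2)/12 (degree 4 ≤ 4).
R(k) = B(k−1)·f(k)/C(k) = k*(3*k**3 - 3*k**2 + 2*k + 2)/(12*k**3 + 9*k**2 + 7*k + 4); s_k = R·t_k = k*(3*k**3 - 3*k**2 + 2*k + 2).
s_(k+1) − s_k = 12*k**3 + 9*k**2 + 7*k + 4 = t_k.

s_k = k \left(3 k^{3} - 3 k^{2} + 2 k + 2\right)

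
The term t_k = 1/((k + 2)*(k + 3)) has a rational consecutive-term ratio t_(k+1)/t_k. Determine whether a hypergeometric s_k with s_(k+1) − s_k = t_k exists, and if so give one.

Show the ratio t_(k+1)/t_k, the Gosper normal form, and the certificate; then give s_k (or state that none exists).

Ratio r(k) = (k + 2)/(k + 4).
Factor: A=k + 2; B=k + 4; C=1.
Key eq: (k + 2)·f(k+1) = (k + 3)·f(k) + (1).
Bound: deg f ≤ 1.
Coefficient equations give f(k) = k/2.
Get s_k = R·t_k = k/(2*(k + 2)) with R(k) = B(k−1)f(k)/C(k) = k*(k + 3)/2.
Verify: 1/(k**2 + 5*k + 6) matches t_k.

s_k = k/(2*(k + 2))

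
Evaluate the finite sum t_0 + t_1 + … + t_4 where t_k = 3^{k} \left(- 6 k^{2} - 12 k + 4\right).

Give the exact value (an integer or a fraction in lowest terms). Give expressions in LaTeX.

The ratio is 3*(3*k**2 + 12*k + 7)/(3*k**2 + 6*k - 2).
Normal form (A,B,C) = (3, 1, k**2 + 2*k - 2/3).
Set up (3)·f(k+1) − (1)·f(k) − (k**2 + 2*k - 2/3) = 0.
deg f ≤ 2 (via 0,0,2).
Match coefficients ⇒ f(k) = (3*k**2 - 3*k - 2)/6.
Certificate R = B(k−1)f/C = (3*k**2 - 3*k - 2)/(2*(3*k**2 + 6*k - 2)) gives s_k = 3**k*(-3*k**2 + 3*k + 2).
Verify: 3**k*(-6*k**2 - 12*k + 4) matches t_k.
Sum = s_(5) − s_(0); s_(5) = -14094, s_(0) = 2 ⇒ -14096.

Σ = -14096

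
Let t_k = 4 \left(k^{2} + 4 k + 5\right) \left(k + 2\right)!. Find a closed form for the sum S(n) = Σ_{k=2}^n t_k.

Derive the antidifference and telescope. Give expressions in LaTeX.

The ratio is (k + 3)*(4*k + (k + 1)**2 + 9)/(k**2 + 4*k + 5).
Normal form (A,B,C) = (k + 3, 1, k**2 + 4*k + 5).
Solve (k + 3)·f(k+1) − (1)·f(k) = k**2 + 4*k + 5.
deg f ≤ 1 (via 1,0,2).
Match coefficients ⇒ f(k) = k + 1.
Get s_k = R·t_k = 4*(k + 1)*factorial(k + 2) with R(k) = B(k−1)f(k)/C(k) = (k + 1)/(k**2 + 4*k + 5).
Verify: 4*(k**2 + 4*k + 5)*factorial(k + 2) matches t_k.
Telescope: S(n) = s_(n+1) − s_(2) = 4*(n + 2)*factorial(n + 3) − (288) = 4*n*factorial(n + 3) + 8*factorial(n + 3) - 288.

S(n) = 4 n \left(n + 3\right)! + 8 \left(n + 3\right)! - 288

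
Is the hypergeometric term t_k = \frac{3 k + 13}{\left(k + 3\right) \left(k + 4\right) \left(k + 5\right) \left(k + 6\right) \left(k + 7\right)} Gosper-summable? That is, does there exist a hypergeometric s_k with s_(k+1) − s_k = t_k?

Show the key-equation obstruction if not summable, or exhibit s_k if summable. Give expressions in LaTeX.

The ratio is (k + 3)*(3*k + 16)/((k + 8)*(3*k + 13)).
Take A(k)=k + 3, B(k)=k + 8, C(k)=k + 13/3.
Need (k + 3)·f(k+1) − (k + 7)·f(k) = k + 13/3.
deg f ≤ 4 (via 1,1,1).
Solving with deg f ≤ 4: f(k) = k*(k + 4)*(k**2 + 14*k + 63)/270.
Then R = B(k−1)f/C = k*(k + 4)*(k + 7)*(k**2 + 14*k + 63)/(90*(3*k + 13)), so s_k = R(k)·t_k = k*(k**2 + 14*k + 63)/(90*(k**3 + 14*k**2 + 63*k + 90)).
Check: Δs_k = (3*k + 13)/(k**5 + 25*k**4 + 245*k**3 + 1175*k**2 + 2754*k + 2520). ✓

Yes. s_k = \frac{k \left(k^{2} + 14 k + 63\right)}{90 \left(k^{3} + 14 k^{2} + 63 k + 90\right)}.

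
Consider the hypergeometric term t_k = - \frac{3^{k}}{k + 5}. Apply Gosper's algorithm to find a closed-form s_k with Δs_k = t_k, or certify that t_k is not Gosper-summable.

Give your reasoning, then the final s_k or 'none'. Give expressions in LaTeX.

r(k) = 3*(k + 5)/(k + 6) after simplifying.
So A=3*k + 15 and B=k + 6, with C=1.
f must satisfy (3*k + 15)·f(k+1) − (k + 5)·f(k) = 1.
Bound: deg f ≤ -1.
Negative degree bound (-1): no f exists, t_k not Gosper-summable.

none (Gosper's algorithm certifies no s_k)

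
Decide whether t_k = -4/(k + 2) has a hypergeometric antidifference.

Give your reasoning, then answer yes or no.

No; the coefficient equations for f are inconsistent.

The ratio is (k + 2)/(k + 3).
Normal form (A,B,C) = (k + 2, k + 3, 1).
Solve (k + 2)·f(k+1) − (k + 2)·f(k) = 1.
Degrees (1,1,0) ⇒ d ≤ 0.
f = c0 ⇒ A·f(k+1) − B(k−1)·f(k) − C = -1. The system {-1 = 0} is inconsistent; no antidifference.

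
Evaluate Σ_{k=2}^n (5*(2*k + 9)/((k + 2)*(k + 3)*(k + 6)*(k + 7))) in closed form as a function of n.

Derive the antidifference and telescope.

S(n) = 5*(n**2 + 10*n - 11)/(32*(n**2 + 10*n + 21))

Ratio r(k) = (k + 2)*(k + 6)*(2*k + 11)/((k + 4)*(k + 8)*(2*k + 9)).
Normal form (A,B,C) = (k + 2, k + 8, k**3 + 27*k**2/2 + 121*k/2 + 90).
Solve (k + 2)·f(k+1) − (k + 7)·f(k) = k**3 + 27*k**2/2 + 121*k/2 + 90.
deg f ≤ 5 (via 1,1,3).
Solve for f: f(k) = k*(k + 3)*(k + 4)*(k + 5)*(k + 8)/24 (degree 5 ≤ 5).
Get s_k = R·t_k = 5*k*(k + 8)/(12*(k**2 + 8*k + 12)) with R(k) = B(k−1)f(k)/C(k) = k*(k + 3)*(k + 7)*(k + 8)/(12*(2*k + 9)).
s_(k+1) − s_k = 5*(2*k + 9)/(k**4 + 18*k**3 + 113*k**2 + 288*k + 252) = t_k.
Σ_(k=2)^n t_k = s_(n+1) − s_(2) = (5*(n**2 + 10*n + 9)/(12*(n**2 + 10*n + 21))) − (25/96), i.e. 5*(n**2 + 10*n - 11)/(32*(n**2 + 10*n + 21)).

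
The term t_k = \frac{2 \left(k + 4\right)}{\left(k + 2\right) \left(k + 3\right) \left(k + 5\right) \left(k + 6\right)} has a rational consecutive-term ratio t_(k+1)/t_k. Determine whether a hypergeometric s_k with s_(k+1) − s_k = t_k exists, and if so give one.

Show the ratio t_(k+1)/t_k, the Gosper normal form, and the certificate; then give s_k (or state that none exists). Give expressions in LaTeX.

s_k = \frac{k \left(k + 7\right)}{10 \left(k^{2} + 7 k + 10\right)}

t_(k+1)/t_k = (k + 2)*(k + 5)**2/((k + 4)**2*(k + 7)).
Gosper form: A/B · C(k+1)/C(k) with A=k + 2, B=k + 7, C=k**2 + 8*k + 16.
Solve (k + 2)·f(k+1) − (k + 6)·f(k) = k**2 + 8*k + 16.
d = 4 from the (1,1,2) case.
Solving with deg f ≤ 4: f(k) = k*(k + 3)*(k + 4)*(k + 7)/20.
Certificate R = B(k−1)f/C = k*(k + 3)*(k + 6)*(k + 7)/(20*(k + 4)) gives s_k = k*(k + 7)/(10*(k**2 + 7*k + 10)).
Δs = 2*(k + 4)/(k**4 + 16*k**3 + 91*k**2 + 216*k + 180), as required.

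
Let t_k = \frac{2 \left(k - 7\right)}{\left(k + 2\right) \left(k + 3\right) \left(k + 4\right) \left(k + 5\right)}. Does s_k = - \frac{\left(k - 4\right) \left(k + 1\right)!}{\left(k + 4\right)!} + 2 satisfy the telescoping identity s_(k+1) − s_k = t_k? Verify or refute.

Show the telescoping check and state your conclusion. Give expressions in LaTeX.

s_(k+1) = -(k - 3)*factorial(k + 2)/factorial(k + 5) + 2
s_(k+1) − s_k = 2*(k - 7)/((k + 2)*(k + 3)*(k + 4)*(k + 5))
(s_(k+1) − s_k) − t_k = 0

valid (s_(k+1) − s_k reduces to t_k)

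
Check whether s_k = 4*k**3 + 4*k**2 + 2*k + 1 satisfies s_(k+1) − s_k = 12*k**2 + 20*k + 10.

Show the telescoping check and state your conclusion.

s_(k+1) = 4*k**3 + 16*k**2 + 22*k + 11
s_(k+1) − s_k = 12*k**2 + 20*k + 10
(s_(k+1) − s_k) − t_k = 0

valid; difference matches t_k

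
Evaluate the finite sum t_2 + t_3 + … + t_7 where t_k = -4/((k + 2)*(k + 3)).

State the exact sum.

Step 1: r(k) = (k + 2)/(k + 4).
Factor: A=k + 2; B=k + 4; C=1.
Need (k + 2)·f(k+1) − (k + 3)·f(k) = 1.
deg f ≤ 1 (via 1,1,0).
Coefficient equations give f(k) = k/2.
So s_k = (B(k−1)f/C)·t_k = (k*(k + 3)/2)·t_k = -2*k/(k + 2).
Δs = -4/(k**2 + 5*k + 6), as required.
Σ_(k=2)^(7) t_k = s_(8) − s_(2) = -8/5 − (-1) = -3/5.

Σ = -3/5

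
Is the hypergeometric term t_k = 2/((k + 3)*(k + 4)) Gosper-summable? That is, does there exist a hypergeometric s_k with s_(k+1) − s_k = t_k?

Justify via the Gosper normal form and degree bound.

t_(k+1)/t_k = (k + 3)/(k + 5).
Gosper form: A/B · C(k+1)/C(k) with A=k + 3, B=k + 5, C=1.
Set up (k + 3)·f(k+1) − (k + 4)·f(k) − (1) = 0.
Degrees (1,1,0) ⇒ d ≤ 1.
Solve for f: f(k) = k/3 (degree 1 ≤ 1).
Certificate R = B(k−1)f/C = k*(k + 4)/3 gives s_k = 2*k/(3*(k + 3)).
Check: Δs_k = 2/(k**2 + 7*k + 12). ✓

Yes. s_k = 2*k/(3*(k + 3)).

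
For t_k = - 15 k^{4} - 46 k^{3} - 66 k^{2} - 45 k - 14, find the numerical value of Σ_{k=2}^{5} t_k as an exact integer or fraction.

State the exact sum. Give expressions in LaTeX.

Σ = -29224

Compute t_(k+1)/t_k: get (15*k**4 + 106*k**3 + 294*k**2 + 375*k + 186)/(15*k**4 + 46*k**3 + 66*k**2 + 45*k + 14).
Take A(k)=1, B(k)=1, C(k)=k**4 + 46*k**3/15 + 22*k**2/5 + 3*k + 14/15.
Need (1)·f(k+1) − (1)·f(k) = k**4 + 46*k**3/15 + 22*k**2/5 + 3*k + 14/15.
deg f ≤ 5 (via 0,0,4).
Solve for f: f(k) = k*(3*k**4 + 4*k**3 + 4*k**2 + k + 2)/15 (degree 5 ≤ 5).
So s_k = (B(k−1)f/C)·t_k = (k*(3*k**4 + 4*k**3 + 4*k**2 + k + 2)/(15*k**4 + 46*k**3 + 66*k**2 + 45*k + 14))·t_k = k*(-3*k**4 - 4*k**3 - 4*k**2 - k - 2).
Check: Δs_k = -15*k**4 - 46*k**3 - 66*k**2 - 45*k - 14. ✓
Evaluate s at k=6 and k=2: -29424 and -200; difference -29224.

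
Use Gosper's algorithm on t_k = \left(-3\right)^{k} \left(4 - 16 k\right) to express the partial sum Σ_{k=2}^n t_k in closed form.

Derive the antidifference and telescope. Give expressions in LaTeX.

Compute t_(k+1)/t_k: get 3*(-4*k - 3)/(4*k - 1).
Factor: A=-3; B=1; C=k - 1/4.
Solve (-3)·f(k+1) − (1)·f(k) = k - 1/4.
d = 1 from the (0,0,1) case.
Solve for f: f(k) = -(k - 1)/4 (degree 1 ≤ 1).
R(k) = B(k−1)·f(k)/C(k) = -(k - 1)/(4*k - 1); s_k = R·t_k = 4*(-3)**k*(k - 1).
Check: Δs_k = (-3)**k*(4 - 16*k). ✓
Evaluate: s_(n+1) = 4*(-3)**(n + 1)*n; subtract s_(2) = 36 ⇒ S(n) = -12*(-3)**n*n - 36.

S(n) = - 12 \left(-3\right)^{n} n - 36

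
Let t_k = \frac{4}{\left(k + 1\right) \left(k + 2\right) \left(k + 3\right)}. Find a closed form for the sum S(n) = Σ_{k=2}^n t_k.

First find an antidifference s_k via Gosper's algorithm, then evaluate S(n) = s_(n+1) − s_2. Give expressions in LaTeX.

S(n) = \frac{n^{2} + 5 n - 6}{6 \left(n^{2} + 5 n + 6\right)}

Compute t_(k+1)/t_k: get (k + 1)/(k + 4).
Take A(k)=k + 1, B(k)=k + 4, C(k)=1.
Need (k + 1)·f(k+1) − (k + 3)·f(k) = 1.
From deg A=1, deg B=1, deg C=0: d=2.
A polynomial solution: f(k) = k*(k + 3)/4.
So s_k = (B(k−1)f/C)·t_k = (k*(k + 3)**2/4)·t_k = k*(k + 3)/((k + 1)*(k + 2)).
Verify: 4/(k**3 + 6*k**2 + 11*k + 6) matches t_k.
Evaluate: s_(n+1) = (n**2 + 5*n + 4)/(n**2 + 5*n + 6); subtract s_(2) = 5/6 ⇒ S(n) = (n**2 + 5*n - 6)/(6*(n**2 + 5*n + 6)).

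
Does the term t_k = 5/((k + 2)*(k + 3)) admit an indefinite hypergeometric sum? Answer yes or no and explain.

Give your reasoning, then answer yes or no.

Yes. s_k = 5*k/(2*(k + 2)).

t_(k+1)/t_k = (k + 2)/(k + 4).
Gosper form: A/B · C(k+1)/C(k) with A=k + 2, B=k + 4, C=1.
Key eq: (k + 2)·f(k+1) = (k + 3)·f(k) + (1).
Degrees (1,1,0) ⇒ d ≤ 1.
A polynomial solution: f(k) = k/2.
So s_k = (B(k−1)f/C)·t_k = (k*(k + 3)/2)·t_k = 5*k/(2*(k + 2)).
s_(k+1) − s_k = 5/(k**2 + 5*k + 6) = t_k.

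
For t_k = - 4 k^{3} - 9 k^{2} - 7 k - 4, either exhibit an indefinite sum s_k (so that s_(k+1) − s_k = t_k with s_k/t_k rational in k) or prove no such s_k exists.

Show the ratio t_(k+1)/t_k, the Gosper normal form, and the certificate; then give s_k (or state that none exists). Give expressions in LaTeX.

The ratio is (4*k**3 + 21*k**2 + 37*k + 24)/(4*k**3 + 9*k**2 + 7*k + 4).
Gosper form: A/B · C(k+1)/C(k) with A=1, B=1, C=k**3 + 9*k**2/4 + 7*k/4 + 1.
Set up (1)·f(k+1) − (1)·f(k) − (k**3 + 9*k**2/4 + 7*k/4 + 1) = 0.
Degrees (0,0,3) ⇒ d ≤ 4.
Coefficient equations give f(k) = k*(k**3 + k**2 + 2)/4.
Then R = B(k−1)f/C = k*(k**3 + k**2 + 2)/(4*k**3 + 9*k**2 + 7*k + 4), so s_k = R(k)·t_k = k*(-k**3 - k**2 - 2).
Verify: -4*k**3 - 9*k**2 - 7*k - 4 matches t_k.

s_k = k \left(- k^{3} - k^{2} - 2\right)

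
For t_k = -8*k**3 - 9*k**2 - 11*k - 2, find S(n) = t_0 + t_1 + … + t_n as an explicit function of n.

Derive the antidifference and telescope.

Step 1: r(k) = (8*k**3 + 33*k**2 + 53*k + 30)/(8*k**3 + 9*k**2 + 11*k + 2).
Gosper form: A/B · C(k+1)/C(k) with A=1, B=1, C=k**3 + 9*k**2/8 + 11*k/8 + 1/4.
f must satisfy (1)·f(k+1) − (1)·f(k) = k**3 + 9*k**2/8 + 11*k/8 + 1/4.
From deg A=0, deg B=0, deg C=3: d=4.
Coefficient equations give f(k) = k*(2*k**3 - k**2 + 3*k - 2)/8.
So s_k = (B(k−1)f/C)·t_k = (k*(2*k**3 - k**2 + 3*k - 2)/(8*k**3 + 9*k**2 + 11*k + 2))·t_k = k*(-2*k**3 + k**2 - 3*k + 2).
s_(k+1) − s_k = -8*k**3 - 9*k**2 - 11*k - 2 = t_k.
s_(n+1) = -2*n**4 - 7*n**3 - 12*n**2 - 9*n - 2 and s_(0) = 0, so S(n) = -2*n**4 - 7*n**3 - 12*n**2 - 9*n - 2.

S(n) = -2*n**4 - 7*n**3 - 12*n**2 - 9*n - 2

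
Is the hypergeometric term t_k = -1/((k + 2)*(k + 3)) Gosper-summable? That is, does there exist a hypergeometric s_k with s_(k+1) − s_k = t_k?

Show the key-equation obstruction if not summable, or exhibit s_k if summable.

Yes. s_k = -k/(2*k + 4).

Compute t_(k+1)/t_k: get (k + 2)/(k + 4).
So A=k + 2 and B=k + 4, with C=1.
Solve (k + 2)·f(k+1) − (k + 3)·f(k) = 1.
d = 1 from the (1,1,0) case.
Match coefficients ⇒ f(k) = k/2.
Get s_k = R·t_k = -k/(2*k + 4) with R(k) = B(k−1)f(k)/C(k) = k*(k + 3)/2.
Δs = -1/(k**2 + 5*k + 6), as required.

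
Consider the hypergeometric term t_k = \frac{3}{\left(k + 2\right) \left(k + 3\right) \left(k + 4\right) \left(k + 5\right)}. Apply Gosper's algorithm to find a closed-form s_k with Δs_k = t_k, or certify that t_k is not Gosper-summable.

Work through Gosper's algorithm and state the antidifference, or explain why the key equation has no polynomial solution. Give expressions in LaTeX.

s_k = \frac{k \left(k^{2} + 9 k + 26\right)}{24 \left(k + 2\right) \left(k + 3\right) \left(k + 4\right)}

t_(k+1)/t_k = (k + 2)/(k + 6).
Factor: A=k + 2; B=k + 6; C=1.
Solve (k + 2)·f(k+1) − (k + 5)·f(k) = 1.
From deg A=1, deg B=1, deg C=0: d=3.
Solve for f: f(k) = k*(k**2 + 9*k + 26)/72 (degree 3 ≤ 3).
Get s_k = R·t_k = k*(k**2 + 9*k + 26)/(24*(k + 2)*(k + 3)*(k + 4)) with R(k) = B(k−1)f(k)/C(k) = k*(k + 5)*(k**2 + 9*k + 26)/72.
Check: Δs_k = 3/(k**4 + 14*k**3 + 71*k**2 + 154*k + 120). ✓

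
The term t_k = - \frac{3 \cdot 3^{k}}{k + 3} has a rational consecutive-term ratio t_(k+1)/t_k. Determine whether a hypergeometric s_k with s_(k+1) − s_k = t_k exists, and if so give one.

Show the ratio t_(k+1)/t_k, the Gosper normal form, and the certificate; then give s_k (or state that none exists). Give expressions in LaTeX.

Compute t_(k+1)/t_k: get 3*(k + 3)/(k + 4).
Factor: A=3*k + 9; B=k + 4; C=1.
Solve (3*k + 9)·f(k+1) − (k + 3)·f(k) = 1.
d = -1 from the (1,1,0) case.
Bound -1 < 0, so the key equation has no polynomial solution.

none — t_k is not Gosper-summable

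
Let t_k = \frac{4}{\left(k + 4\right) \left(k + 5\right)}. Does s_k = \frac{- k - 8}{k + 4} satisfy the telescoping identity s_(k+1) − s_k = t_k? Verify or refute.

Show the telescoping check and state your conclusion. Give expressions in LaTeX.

Valid — Δs_k = t_k.

s_(k+1) = (-k - 9)/(k + 5)
s_(k+1) − s_k = 4/(k**2 + 9*k + 20)
(s_(k+1) − s_k) − t_k = 0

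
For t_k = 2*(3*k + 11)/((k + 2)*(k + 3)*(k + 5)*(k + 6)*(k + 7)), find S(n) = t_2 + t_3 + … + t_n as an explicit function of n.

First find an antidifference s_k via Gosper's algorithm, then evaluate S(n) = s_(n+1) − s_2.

S(n) = (n**3 + 16*n**2 + 81*n - 98)/(112*(n**3 + 16*n**2 + 81*n + 126))

t_(k+1)/t_k = (k + 2)*(k + 5)*(3*k + 14)/((k + 4)*(k + 8)*(3*k + 11)).
Take A(k)=k + 2, B(k)=k + 8, C(k)=k**2 + 23*k/3 + 44/3.
Solve (k + 2)·f(k+1) − (k + 7)·f(k) = k**2 + 23*k/3 + 44/3.
Degrees (1,1,2) ⇒ d ≤ 5.
A polynomial solution: f(k) = k*(k + 3)*(k + 4)*(k**2 + 13*k + 52)/180.
R(k) = B(k−1)·f(k)/C(k) = k*(k + 3)*(k + 7)*(k**2 + 13*k + 52)/(60*(3*k + 11)); s_k = R·t_k = k*(k**2 + 13*k + 52)/(30*(k**3 + 13*k**2 + 52*k + 60)).
Δs = 2*(3*k + 11)/(k**5 + 23*k**4 + 203*k**3 + 853*k**2 + 1692*k + 1260), as required.
Evaluate: s_(n+1) = (n**3 + 16*n**2 + 81*n + 66)/(30*(n**3 + 16*n**2 + 81*n + 126)); subtract s_(2) = 41/1680 ⇒ S(n) = (n**3 + 16*n**2 + 81*n - 98)/(112*(n**3 + 16*n**2 + 81*n + 126)).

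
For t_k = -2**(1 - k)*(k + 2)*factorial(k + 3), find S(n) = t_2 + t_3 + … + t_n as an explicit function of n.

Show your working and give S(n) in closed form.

Compute t_(k+1)/t_k: get (k + 3)*(k + 4)/(2*(k + 2)).
Normal form (A,B,C) = (k/2 + 2, 1, k + 2).
Set up (k/2 + 2)·f(k+1) − (1)·f(k) − (k + 2) = 0.
d = 0 from the (1,0,1) case.
Match coefficients ⇒ f(k) = 2.
Get s_k = R·t_k = -2**(2 - k)*factorial(k + 3) with R(k) = B(k−1)f(k)/C(k) = 2/(k + 2).
s_(k+1) − s_k = -2**(1 - k)*(k + 2)*factorial(k + 3) = t_k.
Evaluate: s_(n+1) = -2**(1 - n)*factorial(n + 4); subtract s_(2) = -120 ⇒ S(n) = 120 - 2*factorial(n + 4)/2**n.

S(n) = 120 - 2*factorial(n + 4)/2**n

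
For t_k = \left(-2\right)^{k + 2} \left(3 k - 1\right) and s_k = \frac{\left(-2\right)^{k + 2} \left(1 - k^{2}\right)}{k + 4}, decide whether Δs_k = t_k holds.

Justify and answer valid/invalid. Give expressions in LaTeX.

Invalid: residual \frac{\left(-2\right)^{k + 2} \left(- 9 k^{2} - 36 k + 15\right)}{k^{2} + 9 k + 20} ≠ 0.

s_(k+1) = 8*(-2)**k*k*(k + 2)/(k + 5)
s_(k+1) − s_k = (-2)**(k + 2)*(3*k**3 + 17*k**2 + 15*k - 5)/(k**2 + 9*k + 20)
(s_(k+1) − s_k) − t_k = (-2)**(k + 2)*(-9*k**2 - 36*k + 15)/(k**2 + 9*k + 20)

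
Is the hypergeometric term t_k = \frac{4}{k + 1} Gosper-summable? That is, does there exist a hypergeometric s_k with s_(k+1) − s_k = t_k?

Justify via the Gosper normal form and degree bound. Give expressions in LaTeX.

Ratio r(k) = (k + 1)/(k + 2).
Take A(k)=k + 1, B(k)=k + 2, C(k)=1.
Solve (k + 1)·f(k+1) − (k + 1)·f(k) = 1.
d = 0 from the (1,1,0) case.
f = c0 ⇒ A·f(k+1) − B(k−1)·f(k) − C = -1. The system {-1 = 0} is inconsistent; no antidifference.

No — the linear system for f has no solution.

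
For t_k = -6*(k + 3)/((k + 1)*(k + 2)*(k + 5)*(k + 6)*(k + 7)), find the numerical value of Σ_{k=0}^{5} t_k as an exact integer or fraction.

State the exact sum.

Σ = -149/2310

The ratio is (k + 1)*(k + 4)*(k + 5)/((k + 3)**2*(k + 8)).
Normal form (A,B,C) = (k + 1, k + 8, k**3 + 10*k**2 + 33*k + 36).
Need (k + 1)·f(k+1) − (k + 7)·f(k) = k**3 + 10*k**2 + 33*k + 36.
deg f ≤ 6 (via 1,1,3).
A polynomial solution: f(k) = k*(k + 2)*(k + 3)*(k + 4)*(k**2 + 12*k + 41)/90.
So s_k = (B(k−1)f/C)·t_k = (k*(k + 2)*(k + 7)*(k**2 + 12*k + 41)/(90*(k + 3)))·t_k = k*(-k**2 - 12*k - 41)/(15*(k**3 + 12*k**2 + 41*k + 30)).
Verify: 6*(-k - 3)/(k**5 + 21*k**4 + 163*k**3 + 567*k**2 + 844*k + 420) matches t_k.
Sum = s_(6) − s_(0); s_(6) = -149/2310, s_(0) = 0 ⇒ -149/2310.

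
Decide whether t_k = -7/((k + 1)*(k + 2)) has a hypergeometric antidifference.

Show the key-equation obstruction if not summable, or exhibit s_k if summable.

Yes. s_k = -7*k/(k + 1).

Step 1: r(k) = (k + 1)/(k + 3).
A = k + 1, B = k + 3, C = 1.
f must satisfy (k + 1)·f(k+1) − (k + 2)·f(k) = 1.
d = 1 from the (1,1,0) case.
Solve for f: f(k) = k (degree 1 ≤ 1).
Then R = B(k−1)f/C = k*(k + 2), so s_k = R(k)·t_k = -7*k/(k + 1).
Check: Δs_k = -7/(k**2 + 3*k + 2). ✓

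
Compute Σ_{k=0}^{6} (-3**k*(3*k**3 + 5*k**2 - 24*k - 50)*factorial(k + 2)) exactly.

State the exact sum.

The ratio is 3*(3*k**4 + 23*k**3 + 37*k**2 - 81*k - 198)/(3*k**3 + 5*k**2 - 24*k - 50).
Normal form (A,B,C) = (3*k + 9, 1, k**3 + 5*k**2/3 - 8*k - 50/3).
Key eq: (3*k + 9)·f(k+1) = (1)·f(k) + (k**3 + 5*k**2/3 - 8*k - 50/3).
From deg A=1, deg B=0, deg C=3: d=2.
Match coefficients ⇒ f(k) = (k - 4)*(k + 1)/3.
R(k) = B(k−1)·f(k)/C(k) = (k - 4)*(k + 1)/(3*k**3 + 5*k**2 - 24*k - 50); s_k = R·t_k = -3**k*(k - 4)*(k + 1)*factorial(k + 2).
Check: Δs_k = -3**k*(3*k**3 + 5*k**2 - 24*k - 50)*factorial(k + 2). ✓
Evaluate s at k=7 and k=0: -19046845440 and 8; difference -19046845448.

Σ = -19046845448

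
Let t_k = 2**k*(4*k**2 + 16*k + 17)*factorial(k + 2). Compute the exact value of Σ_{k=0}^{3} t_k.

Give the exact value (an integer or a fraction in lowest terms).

Ratio r(k) = 2*(4*k**3 + 36*k**2 + 109*k + 111)/(4*k**2 + 16*k + 17).
Gosper form: A/B · C(k+1)/C(k) with A=2*k + 6, B=1, C=k**2 + 4*k + 17/4.
Need (2*k + 6)·f(k+1) − (1)·f(k) = k**2 + 4*k + 17/4.
deg f ≤ 1 (via 1,0,2).
Solving with deg f ≤ 1: f(k) = (2*k + 1)/4.
R(k) = B(k−1)·f(k)/C(k) = (2*k + 1)/(4*k**2 + 16*k + 17); s_k = R·t_k = 2**k*(2*k + 1)*factorial(k + 2).
Δs = 2**k*(4*k**2 + 16*k + 17)*factorial(k + 2), as required.
Evaluate s at k=4 and k=0: 103680 and 2; difference 103678.

Σ = 103678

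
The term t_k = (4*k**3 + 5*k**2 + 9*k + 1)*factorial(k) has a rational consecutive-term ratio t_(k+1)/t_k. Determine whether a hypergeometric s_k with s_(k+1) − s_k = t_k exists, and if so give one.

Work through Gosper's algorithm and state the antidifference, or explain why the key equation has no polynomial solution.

Step 1: r(k) = (4*k**4 + 21*k**3 + 48*k**2 + 50*k + 19)/(4*k**3 + 5*k**2 + 9*k + 1).
Factor: A=k + 1; B=1; C=k**3 + 5*k**2/4 + 9*k/4 + 1/4.
Set up (k + 1)·f(k+1) − (1)·f(k) − (k**3 + 5*k**2/4 + 9*k/4 + 1/4) = 0.
Bound: deg f ≤ 2.
Solving with deg f ≤ 2: f(k) = k*(4*k - 3)/4.
Certificate R = B(k−1)f/C = k*(4*k - 3)/(4*k**3 + 5*k**2 + 9*k + 1) gives s_k = k*(4*k - 3)*factorial(k).
s_(k+1) − s_k = (4*k**3 + 5*k**2 + 9*k + 1)*factorial(k) = t_k.

s_k = k*(4*k - 3)*factorial(k)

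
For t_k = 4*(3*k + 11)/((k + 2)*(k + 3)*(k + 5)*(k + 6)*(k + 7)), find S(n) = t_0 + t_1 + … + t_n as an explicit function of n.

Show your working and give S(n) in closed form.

S(n) = (n**3 + 16*n**2 + 81*n + 66)/(15*(n**3 + 16*n**2 + 81*n + 126))

r(k) = (k + 2)*(k + 5)*(3*k + 14)/((k + 4)*(k + 8)*(3*k + 11)) after simplifying.
So A=k + 2 and B=k + 8, with C=k**2 + 23*k/3 + 44/3.
Key eq: (k + 2)·f(k+1) = (k + 7)·f(k) + (k**2 + 23*k/3 + 44/3).
Degrees (1,1,2) ⇒ d ≤ 5.
Coefficient equations give f(k) = k*(k + 3)*(k + 4)*(k**2 + 13*k + 52)/180.
So s_k = (B(k−1)f/C)·t_k = (k*(k + 3)*(k + 7)*(k**2 + 13*k + 52)/(60*(3*k + 11)))·t_k = k*(k**2 + 13*k + 52)/(15*(k**3 + 13*k**2 + 52*k + 60)).
Verify: 4*(3*k + 11)/(k**5 + 23*k**4 + 203*k**3 + 853*k**2 + 1692*k + 1260) matches t_k.
s_(n+1) = (n**3 + 16*n**2 + 81*n + 66)/(15*(n**3 + 16*n**2 + 81*n + 126)) and s_(0) = 0, so S(n) = (n**3 + 16*n**2 + 81*n + 66)/(15*(n**3 + 16*n**2 + 81*n + 126)).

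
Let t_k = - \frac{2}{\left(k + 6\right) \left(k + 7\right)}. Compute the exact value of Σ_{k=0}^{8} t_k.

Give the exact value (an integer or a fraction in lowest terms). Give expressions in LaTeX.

Σ = -1/5

The ratio is (k + 6)/(k + 8).
Normal form (A,B,C) = (k + 6, k + 8, 1).
Solve (k + 6)·f(k+1) − (k + 7)·f(k) = 1.
Degrees (1,1,0) ⇒ d ≤ 1.
Solving with deg f ≤ 1: f(k) = k/6.
So s_k = (B(k−1)f/C)·t_k = (k*(k + 7)/6)·t_k = -k/(3*k + 18).
Verify: -2/(k**2 + 13*k + 42) matches t_k.
Telescoping: Σ = s_(9) − s_(0) = -1/5 − (0) = -1/5.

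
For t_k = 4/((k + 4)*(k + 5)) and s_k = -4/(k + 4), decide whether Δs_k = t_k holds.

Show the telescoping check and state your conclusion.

Valid: the claim telescopes to t_k.

s_(k+1) = -4/(k + 5)
s_(k+1) − s_k = 4/((k + 4)*(k + 5))
(s_(k+1) − s_k) − t_k = 0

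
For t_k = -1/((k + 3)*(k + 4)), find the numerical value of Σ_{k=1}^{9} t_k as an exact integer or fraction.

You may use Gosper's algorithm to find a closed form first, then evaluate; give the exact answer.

The ratio is (k + 3)/(k + 5).
Take A(k)=k + 3, B(k)=k + 5, C(k)=1.
f must satisfy (k + 3)·f(k+1) − (k + 4)·f(k) = 1.
From deg A=1, deg B=1, deg C=0: d=1.
Coefficient equations give f(k) = k/3.
So s_k = (B(k−1)f/C)·t_k = (k*(k + 4)/3)·t_k = -k/(3*k + 9).
Verify: -1/(k**2 + 7*k + 12) matches t_k.
Sum = s_(10) − s_(1); s_(10) = -10/39, s_(1) = -1/12 ⇒ -9/52.

Σ = -9/52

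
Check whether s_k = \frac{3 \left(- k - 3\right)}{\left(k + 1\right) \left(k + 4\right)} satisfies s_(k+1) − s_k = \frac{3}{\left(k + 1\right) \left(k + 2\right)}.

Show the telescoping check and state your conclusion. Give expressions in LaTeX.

s_(k+1) = 3*(-k - 4)/((k + 2)*(k + 5))
s_(k+1) − s_k = 3*(k**2 + 7*k + 14)/(k**4 + 12*k**3 + 49*k**2 + 78*k + 40)
(s_(k+1) − s_k) − t_k = 6*(-k - 3)/(k**4 + 12*k**3 + 49*k**2 + 78*k + 40)

Invalid: residual \frac{6 \left(- k - 3\right)}{k^{4} + 12 k^{3} + 49 k^{2} + 78 k + 40} ≠ 0.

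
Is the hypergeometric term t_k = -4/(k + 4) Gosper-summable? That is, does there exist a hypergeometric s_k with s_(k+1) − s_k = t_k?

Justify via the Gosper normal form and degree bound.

Ratio r(k) = (k + 4)/(k + 5).
Factor: A=k + 4; B=k + 5; C=1.
Need (k + 4)·f(k+1) − (k + 4)·f(k) = 1.
Bound: deg f ≤ 0.
Write f(k) = c0. Then LHS − RHS = -1, requiring -1 = 0: contradictory. No certificate.

No — t_k has no hypergeometric antidifference.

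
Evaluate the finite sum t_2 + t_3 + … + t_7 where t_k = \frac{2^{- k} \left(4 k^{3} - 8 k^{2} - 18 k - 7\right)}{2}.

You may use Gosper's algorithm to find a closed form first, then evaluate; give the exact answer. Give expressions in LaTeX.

Σ = 1197/256

Step 1: r(k) = (4*k**3 + 4*k**2 - 22*k - 29)/(2*(4*k**3 - 8*k**2 - 18*k - 7)).
So A=1/2 and B=1, with C=k**3 - 2*k**2 - 9*k/2 - 7/4.
f must satisfy (1/2)·f(k+1) − (1)·f(k) = k**3 - 2*k**2 - 9*k/2 - 7/4.
d = 3 from the (0,0,3) case.
Match coefficients ⇒ f(k) = -(4*k**3 + 4*k**2 + 2*k + 3)/2.
Get s_k = R·t_k = (-4*k**3 - 4*k**2 - 2*k - 3)/2**k with R(k) = B(k−1)f(k)/C(k) = -2*(4*k**3 + 4*k**2 + 2*k + 3)/(4*k**3 - 8*k**2 - 18*k - 7).
s_(k+1) − s_k = (4*k**3 - 8*k**2 - 18*k - 7)/(2*2**k) = t_k.
Σ_(k=2)^(7) t_k = s_(8) − s_(2) = -2323/256 − (-55/4) = 1197/256.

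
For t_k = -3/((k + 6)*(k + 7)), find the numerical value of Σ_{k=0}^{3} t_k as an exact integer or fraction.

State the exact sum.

r(k) = (k + 6)/(k + 8) after simplifying.
Gosper form: A/B · C(k+1)/C(k) with A=k + 6, B=k + 8, C=1.
Need (k + 6)·f(k+1) − (k + 7)·f(k) = 1.
Bound: deg f ≤ 1.
Coefficient equations give f(k) = k/6.
Then R = B(k−1)f/C = k*(k + 7)/6, so s_k = R(k)·t_k = -k/(2*k + 12).
Check: Δs_k = -3/(k**2 + 13*k + 42). ✓
Telescoping: Σ = s_(4) − s_(0) = -1/5 − (0) = -1/5.

Σ = -1/5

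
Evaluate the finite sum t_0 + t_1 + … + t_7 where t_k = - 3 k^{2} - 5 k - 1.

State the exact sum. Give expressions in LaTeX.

The ratio is (3*k**2 + 11*k + 9)/(3*k**2 + 5*k + 1).
Take A(k)=1, B(k)=1, C(k)=k**2 + 5*k/3 + 1/3.
f must satisfy (1)·f(k+1) − (1)·f(k) = k**2 + 5*k/3 + 1/3.
d = 3 from the (0,0,2) case.
Solve for f: f(k) = k*(k**2 + k - 1)/3 (degree 3 ≤ 3).
Then R = B(k−1)f/C = k*(k**2 + k - 1)/(3*k**2 + 5*k + 1), so s_k = R(k)·t_k = k*(-k**2 - k + 1).
Δs = -3*k**2 - 5*k - 1, as required.
Σ_(k=0)^(7) t_k = s_(8) − s_(0) = -568 − (0) = -568.

Σ = -568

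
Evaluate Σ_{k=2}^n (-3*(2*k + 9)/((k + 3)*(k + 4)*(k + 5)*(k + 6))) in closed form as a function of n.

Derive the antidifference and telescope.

Compute t_(k+1)/t_k: get (k + 3)*(2*k + 11)/((k + 7)*(2*k + 9)).
Factor: A=k + 3; B=k + 7; C=k + 9/2.
f must satisfy (k + 3)·f(k+1) − (k + 6)·f(k) = k + 9/2.
From deg A=1, deg B=1, deg C=1: d=3.
Match coefficients ⇒ f(k) = k*(k + 4)*(k + 8)/30.
R(k) = B(k−1)·f(k)/C(k) = k*(k + 4)*(k + 6)*(k + 8)/(15*(2*k + 9)); s_k = R·t_k = k*(-k - 8)/(5*(k**2 + 8*k + 15)).
Verify: 3*(-2*k - 9)/(k**4 + 18*k**3 + 119*k**2 + 342*k + 360) matches t_k.
Evaluate: s_(n+1) = (-n**2 - 10*n - 9)/(5*(n**2 + 10*n + 24)); subtract s_(2) = -4/35 ⇒ S(n) = 3*(-n**2 - 10*n + 11)/(35*(n**2 + 10*n + 24)).

S(n) = 3*(-n**2 - 10*n + 11)/(35*(n**2 + 10*n + 24))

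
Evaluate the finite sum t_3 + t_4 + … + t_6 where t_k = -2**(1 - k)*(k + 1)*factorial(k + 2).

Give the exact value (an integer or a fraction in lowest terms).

Σ = -11280

Step 1: r(k) = (k + 2)*(k + 3)/(2*(k + 1)).
Normal form (A,B,C) = (k/2 + 3/2, 1, k + 1).
Key eq: (k/2 + 3/2)·f(k+1) = (1)·f(k) + (k + 1).
Degrees (1,0,1) ⇒ d ≤ 0.
Solving with deg f ≤ 0: f(k) = 2.
So s_k = (B(k−1)f/C)·t_k = (2/(k + 1))·t_k = -2**(2 - k)*factorial(k + 2).
Verify: -2**(1 - k)*(k + 1)*factorial(k + 2) matches t_k.
Telescoping: Σ = s_(7) − s_(3) = -11340 − (-60) = -11280.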